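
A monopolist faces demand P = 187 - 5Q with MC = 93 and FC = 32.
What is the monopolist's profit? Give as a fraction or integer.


MR = MC: 187 - 10Q = 93
Q* = 47/5
P* = 187 - 5*47/5 = 140
Profit = (P* - MC)*Q* - FC
= (140 - 93)*47/5 - 32
= 47*47/5 - 32
= 2209/5 - 32 = 2049/5

2049/5


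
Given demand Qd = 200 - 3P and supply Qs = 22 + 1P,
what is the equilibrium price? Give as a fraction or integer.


At equilibrium, Qd = Qs.
200 - 3P = 22 + 1P
200 - 22 = 3P + 1P
178 = 4P
P* = 178/4 = 89/2

89/2


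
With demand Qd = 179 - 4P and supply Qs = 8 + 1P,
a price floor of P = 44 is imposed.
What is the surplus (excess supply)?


At P = 44:
Qd = 179 - 4*44 = 3
Qs = 8 + 1*44 = 52
Surplus = Qs - Qd = 52 - 3 = 49

49


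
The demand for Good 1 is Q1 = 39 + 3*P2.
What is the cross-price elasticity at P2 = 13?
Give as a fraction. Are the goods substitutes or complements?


dQ1/dP2 = 3
At P2 = 13: Q1 = 39 + 3*13 = 78
Exy = (dQ1/dP2)(P2/Q1) = 3 * 13 / 78 = 1/2
Since Exy > 0, the goods are substitutes.

1/2 (substitutes)


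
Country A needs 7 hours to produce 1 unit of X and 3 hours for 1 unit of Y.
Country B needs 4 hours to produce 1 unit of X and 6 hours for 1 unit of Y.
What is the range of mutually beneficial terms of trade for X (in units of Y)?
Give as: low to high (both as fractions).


Opportunity cost of X for Country A = hours_X / hours_Y = 7/3 = 7/3 units of Y
Opportunity cost of X for Country B = hours_X / hours_Y = 4/6 = 2/3 units of Y
Terms of trade must be between the two opportunity costs.
Range: 2/3 to 7/3

2/3 to 7/3


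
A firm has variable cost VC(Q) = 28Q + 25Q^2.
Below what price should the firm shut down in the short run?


AVC(Q) = VC(Q)/Q = 28 + 25Q
AVC is increasing in Q, so minimum AVC is at Q -> 0+.
Min AVC = 28
The firm should shut down if P < 28.

28


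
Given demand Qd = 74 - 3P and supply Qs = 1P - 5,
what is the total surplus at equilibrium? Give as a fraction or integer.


Find equilibrium: 74 - 3P = 1P - 5
74 + 5 = 4P
P* = 79/4 = 79/4
Q* = 1*79/4 - 5 = 59/4
Inverse demand: P = 74/3 - Q/3, so P_max = 74/3
Inverse supply: P = 5 + Q/1, so P_min = 5
CS = (1/2) * 59/4 * (74/3 - 79/4) = 3481/96
PS = (1/2) * 59/4 * (79/4 - 5) = 3481/32
TS = CS + PS = 3481/96 + 3481/32 = 3481/24

3481/24


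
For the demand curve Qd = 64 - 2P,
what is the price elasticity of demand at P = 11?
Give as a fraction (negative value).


dQ/dP = -2
At P = 11: Q = 64 - 2*11 = 42
E = (dQ/dP)(P/Q) = (-2)(11/42) = -11/21

-11/21


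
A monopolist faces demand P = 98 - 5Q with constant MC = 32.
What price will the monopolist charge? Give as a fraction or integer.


MR = 98 - 10Q
Set MR = MC: 98 - 10Q = 32
Q* = 33/5
Substitute into demand:
P* = 98 - 5*33/5 = 65

65


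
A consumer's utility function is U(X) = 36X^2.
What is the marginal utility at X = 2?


MU = dU/dX = 36*2*X^(2-1)
MU = 72*X^1
At X = 2:
MU = 72 * 2^1
MU = 72 * 2 = 144

144


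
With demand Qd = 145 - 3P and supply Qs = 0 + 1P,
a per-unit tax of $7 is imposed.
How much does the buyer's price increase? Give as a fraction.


With a per-unit tax, the buyer's price increase depends on relative slopes.
Supply slope: d = 1, Demand slope: b = 3
Buyer's price increase = d * tax / (b + d)
= 1 * 7 / (3 + 1)
= 7 / 4 = 7/4

7/4


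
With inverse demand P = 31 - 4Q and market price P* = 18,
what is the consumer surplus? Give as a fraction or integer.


Maximum willingness to pay (at Q=0): P_max = 31
Quantity demanded at P* = 18:
Q* = (31 - 18)/4 = 13/4
CS = (1/2) * Q* * (P_max - P*)
CS = (1/2) * 13/4 * (31 - 18)
CS = (1/2) * 13/4 * 13 = 169/8

169/8


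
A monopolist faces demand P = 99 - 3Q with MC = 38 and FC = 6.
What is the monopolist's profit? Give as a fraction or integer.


MR = MC: 99 - 6Q = 38
Q* = 61/6
P* = 99 - 3*61/6 = 137/2
Profit = (P* - MC)*Q* - FC
= (137/2 - 38)*61/6 - 6
= 61/2*61/6 - 6
= 3721/12 - 6 = 3649/12

3649/12


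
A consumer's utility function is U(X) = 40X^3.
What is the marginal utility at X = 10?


MU = dU/dX = 40*3*X^(3-1)
MU = 120*X^2
At X = 10:
MU = 120 * 10^2
MU = 120 * 100 = 12000

12000


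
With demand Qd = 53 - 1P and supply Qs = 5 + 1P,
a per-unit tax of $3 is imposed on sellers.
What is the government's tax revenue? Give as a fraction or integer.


With tax on sellers, new supply: Qs' = 5 + 1(P - 3)
= 2 + 1P
New equilibrium quantity:
Q_new = 55/2
Tax revenue = tax * Q_new = 3 * 55/2 = 165/2

165/2


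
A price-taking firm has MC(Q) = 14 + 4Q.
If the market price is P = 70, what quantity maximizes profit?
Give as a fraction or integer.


In perfect competition, profit is maximized where P = MC.
70 = 14 + 4Q
56 = 4Q
Q* = 56/4 = 14

14


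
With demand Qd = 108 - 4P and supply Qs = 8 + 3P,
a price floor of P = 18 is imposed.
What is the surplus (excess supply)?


At P = 18:
Qd = 108 - 4*18 = 36
Qs = 8 + 3*18 = 62
Surplus = Qs - Qd = 62 - 36 = 26

26


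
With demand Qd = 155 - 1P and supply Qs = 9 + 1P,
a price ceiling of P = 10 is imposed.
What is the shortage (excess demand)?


At P = 10:
Qd = 155 - 1*10 = 145
Qs = 9 + 1*10 = 19
Shortage = Qd - Qs = 145 - 19 = 126

126


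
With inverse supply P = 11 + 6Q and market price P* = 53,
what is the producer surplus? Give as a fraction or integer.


Minimum supply price (at Q=0): P_min = 11
Quantity supplied at P* = 53:
Q* = (53 - 11)/6 = 7
PS = (1/2) * Q* * (P* - P_min)
PS = (1/2) * 7 * (53 - 11)
PS = (1/2) * 7 * 42 = 147

147


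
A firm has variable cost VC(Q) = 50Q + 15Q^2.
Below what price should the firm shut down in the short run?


AVC(Q) = VC(Q)/Q = 50 + 15Q
AVC is increasing in Q, so minimum AVC is at Q -> 0+.
Min AVC = 50
The firm should shut down if P < 50.

50


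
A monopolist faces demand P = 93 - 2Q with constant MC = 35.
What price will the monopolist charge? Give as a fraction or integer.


MR = 93 - 4Q
Set MR = MC: 93 - 4Q = 35
Q* = 29/2
Substitute into demand:
P* = 93 - 2*29/2 = 64

64


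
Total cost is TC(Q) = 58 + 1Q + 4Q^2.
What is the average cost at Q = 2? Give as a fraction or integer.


TC(2) = 58 + 1*2 + 4*2^2
TC(2) = 58 + 2 + 16 = 76
AC = TC/Q = 76/2 = 38

38


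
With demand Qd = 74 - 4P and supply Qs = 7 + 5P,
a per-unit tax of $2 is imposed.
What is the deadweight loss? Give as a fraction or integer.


Pre-tax equilibrium quantity: Q* = 398/9
Post-tax equilibrium quantity: Q_tax = 358/9
Reduction in quantity: Q* - Q_tax = 40/9
DWL = (1/2) * tax * (Q* - Q_tax)
DWL = (1/2) * 2 * 40/9 = 40/9

40/9


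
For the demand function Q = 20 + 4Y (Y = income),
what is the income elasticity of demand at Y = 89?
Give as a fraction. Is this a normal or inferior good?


dQ/dY = 4
At Y = 89: Q = 20 + 4*89 = 376
Ey = (dQ/dY)(Y/Q) = 4 * 89 / 376 = 89/94
Since Ey > 0, this is a normal good.

89/94 (normal good)


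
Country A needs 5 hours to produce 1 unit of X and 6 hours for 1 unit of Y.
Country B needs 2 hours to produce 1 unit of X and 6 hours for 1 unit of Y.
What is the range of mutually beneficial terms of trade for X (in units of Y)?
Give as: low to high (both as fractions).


Opportunity cost of X for Country A = hours_X / hours_Y = 5/6 = 5/6 units of Y
Opportunity cost of X for Country B = hours_X / hours_Y = 2/6 = 1/3 units of Y
Terms of trade must be between the two opportunity costs.
Range: 1/3 to 5/6

1/3 to 5/6


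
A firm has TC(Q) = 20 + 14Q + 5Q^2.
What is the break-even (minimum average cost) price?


AC(Q) = 20/Q + 14 + 5Q
To minimize: dAC/dQ = -20/Q^2 + 5 = 0
Q^2 = 20/5 = 4
Q* = 2
Min AC = 20/2 + 14 + 5*2
Min AC = 10 + 14 + 10 = 34

34


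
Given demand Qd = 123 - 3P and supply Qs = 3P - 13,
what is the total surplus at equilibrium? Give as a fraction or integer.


Find equilibrium: 123 - 3P = 3P - 13
123 + 13 = 6P
P* = 136/6 = 68/3
Q* = 3*68/3 - 13 = 55
Inverse demand: P = 41 - Q/3, so P_max = 41
Inverse supply: P = 13/3 + Q/3, so P_min = 13/3
CS = (1/2) * 55 * (41 - 68/3) = 3025/6
PS = (1/2) * 55 * (68/3 - 13/3) = 3025/6
TS = CS + PS = 3025/6 + 3025/6 = 3025/3

3025/3


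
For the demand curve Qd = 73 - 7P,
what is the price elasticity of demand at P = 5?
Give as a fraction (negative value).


dQ/dP = -7
At P = 5: Q = 73 - 7*5 = 38
E = (dQ/dP)(P/Q) = (-7)(5/38) = -35/38

-35/38


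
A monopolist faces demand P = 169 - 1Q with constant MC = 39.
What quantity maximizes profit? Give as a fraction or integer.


TR = P*Q = (169 - 1Q)Q = 169Q - 1Q^2
MR = dTR/dQ = 169 - 2Q
Set MR = MC:
169 - 2Q = 39
130 = 2Q
Q* = 130/2 = 65

65


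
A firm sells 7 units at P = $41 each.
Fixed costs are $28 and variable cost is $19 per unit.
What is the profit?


Total Revenue = P * Q = 41 * 7 = $287
Total Cost = FC + VC*Q = 28 + 19*7 = $161
Profit = TR - TC = 287 - 161 = $126

$126


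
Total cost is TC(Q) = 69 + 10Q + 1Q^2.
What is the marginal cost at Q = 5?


MC = dTC/dQ = 10 + 2*1*Q
At Q = 5:
MC = 10 + 2*5
MC = 10 + 10 = 20

20


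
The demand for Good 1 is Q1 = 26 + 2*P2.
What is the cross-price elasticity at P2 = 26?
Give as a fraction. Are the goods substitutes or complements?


dQ1/dP2 = 2
At P2 = 26: Q1 = 26 + 2*26 = 78
Exy = (dQ1/dP2)(P2/Q1) = 2 * 26 / 78 = 2/3
Since Exy > 0, the goods are substitutes.

2/3 (substitutes)


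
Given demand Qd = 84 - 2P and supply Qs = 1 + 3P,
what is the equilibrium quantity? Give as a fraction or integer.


First find equilibrium price:
84 - 2P = 1 + 3P
P* = 83/5 = 83/5
Then substitute into demand:
Q* = 84 - 2 * 83/5 = 254/5

254/5


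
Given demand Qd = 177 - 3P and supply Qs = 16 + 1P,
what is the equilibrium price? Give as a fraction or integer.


At equilibrium, Qd = Qs.
177 - 3P = 16 + 1P
177 - 16 = 3P + 1P
161 = 4P
P* = 161/4 = 161/4

161/4


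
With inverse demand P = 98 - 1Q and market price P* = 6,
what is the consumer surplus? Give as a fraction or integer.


Maximum willingness to pay (at Q=0): P_max = 98
Quantity demanded at P* = 6:
Q* = (98 - 6)/1 = 92
CS = (1/2) * Q* * (P_max - P*)
CS = (1/2) * 92 * (98 - 6)
CS = (1/2) * 92 * 92 = 4232

4232


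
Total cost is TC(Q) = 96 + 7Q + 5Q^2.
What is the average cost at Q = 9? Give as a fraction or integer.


TC(9) = 96 + 7*9 + 5*9^2
TC(9) = 96 + 63 + 405 = 564
AC = TC/Q = 564/9 = 188/3

188/3


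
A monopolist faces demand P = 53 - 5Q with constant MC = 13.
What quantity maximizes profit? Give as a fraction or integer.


TR = P*Q = (53 - 5Q)Q = 53Q - 5Q^2
MR = dTR/dQ = 53 - 10Q
Set MR = MC:
53 - 10Q = 13
40 = 10Q
Q* = 40/10 = 4

4


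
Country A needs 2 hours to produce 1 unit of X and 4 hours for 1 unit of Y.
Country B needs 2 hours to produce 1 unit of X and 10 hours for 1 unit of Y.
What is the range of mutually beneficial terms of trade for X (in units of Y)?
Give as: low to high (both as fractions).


Opportunity cost of X for Country A = hours_X / hours_Y = 2/4 = 1/2 units of Y
Opportunity cost of X for Country B = hours_X / hours_Y = 2/10 = 1/5 units of Y
Terms of trade must be between the two opportunity costs.
Range: 1/5 to 1/2

1/5 to 1/2


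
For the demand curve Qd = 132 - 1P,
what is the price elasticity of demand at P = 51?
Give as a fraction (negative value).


dQ/dP = -1
At P = 51: Q = 132 - 1*51 = 81
E = (dQ/dP)(P/Q) = (-1)(51/81) = -17/27

-17/27


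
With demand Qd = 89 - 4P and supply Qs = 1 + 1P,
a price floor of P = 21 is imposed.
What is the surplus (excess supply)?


At P = 21:
Qd = 89 - 4*21 = 5
Qs = 1 + 1*21 = 22
Surplus = Qs - Qd = 22 - 5 = 17

17


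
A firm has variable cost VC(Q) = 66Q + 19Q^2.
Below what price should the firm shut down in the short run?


AVC(Q) = VC(Q)/Q = 66 + 19Q
AVC is increasing in Q, so minimum AVC is at Q -> 0+.
Min AVC = 66
The firm should shut down if P < 66.

66


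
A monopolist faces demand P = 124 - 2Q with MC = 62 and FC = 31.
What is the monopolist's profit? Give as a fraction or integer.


MR = MC: 124 - 4Q = 62
Q* = 31/2
P* = 124 - 2*31/2 = 93
Profit = (P* - MC)*Q* - FC
= (93 - 62)*31/2 - 31
= 31*31/2 - 31
= 961/2 - 31 = 899/2

899/2


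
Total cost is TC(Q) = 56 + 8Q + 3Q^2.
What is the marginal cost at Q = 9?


MC = dTC/dQ = 8 + 2*3*Q
At Q = 9:
MC = 8 + 6*9
MC = 8 + 54 = 62

62


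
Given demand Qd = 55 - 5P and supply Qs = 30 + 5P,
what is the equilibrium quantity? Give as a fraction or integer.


First find equilibrium price:
55 - 5P = 30 + 5P
P* = 25/10 = 5/2
Then substitute into demand:
Q* = 55 - 5 * 5/2 = 85/2

85/2


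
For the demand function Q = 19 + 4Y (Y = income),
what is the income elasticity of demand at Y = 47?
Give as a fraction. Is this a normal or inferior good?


dQ/dY = 4
At Y = 47: Q = 19 + 4*47 = 207
Ey = (dQ/dY)(Y/Q) = 4 * 47 / 207 = 188/207
Since Ey > 0, this is a normal good.

188/207 (normal good)


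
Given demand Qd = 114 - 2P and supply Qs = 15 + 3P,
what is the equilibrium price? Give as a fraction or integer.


At equilibrium, Qd = Qs.
114 - 2P = 15 + 3P
114 - 15 = 2P + 3P
99 = 5P
P* = 99/5 = 99/5

99/5


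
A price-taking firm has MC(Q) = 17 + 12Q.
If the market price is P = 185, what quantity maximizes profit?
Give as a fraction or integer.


In perfect competition, profit is maximized where P = MC.
185 = 17 + 12Q
168 = 12Q
Q* = 168/12 = 14

14


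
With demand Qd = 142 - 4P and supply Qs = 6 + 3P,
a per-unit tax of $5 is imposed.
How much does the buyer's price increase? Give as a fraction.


With a per-unit tax, the buyer's price increase depends on relative slopes.
Supply slope: d = 3, Demand slope: b = 4
Buyer's price increase = d * tax / (b + d)
= 3 * 5 / (4 + 3)
= 15 / 7 = 15/7

15/7


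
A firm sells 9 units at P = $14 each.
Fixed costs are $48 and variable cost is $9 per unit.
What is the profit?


Total Revenue = P * Q = 14 * 9 = $126
Total Cost = FC + VC*Q = 48 + 9*9 = $129
Profit = TR - TC = 126 - 129 = $-3

$-3


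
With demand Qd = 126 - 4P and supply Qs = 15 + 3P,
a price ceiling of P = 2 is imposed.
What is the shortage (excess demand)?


At P = 2:
Qd = 126 - 4*2 = 118
Qs = 15 + 3*2 = 21
Shortage = Qd - Qs = 118 - 21 = 97

97


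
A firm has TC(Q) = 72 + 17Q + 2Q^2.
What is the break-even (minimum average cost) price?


AC(Q) = 72/Q + 17 + 2Q
To minimize: dAC/dQ = -72/Q^2 + 2 = 0
Q^2 = 72/2 = 36
Q* = 6
Min AC = 72/6 + 17 + 2*6
Min AC = 12 + 17 + 12 = 41

41


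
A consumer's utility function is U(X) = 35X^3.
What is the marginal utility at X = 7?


MU = dU/dX = 35*3*X^(3-1)
MU = 105*X^2
At X = 7:
MU = 105 * 7^2
MU = 105 * 49 = 5145

5145


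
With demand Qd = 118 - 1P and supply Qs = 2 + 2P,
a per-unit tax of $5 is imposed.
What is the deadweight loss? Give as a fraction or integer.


Pre-tax equilibrium quantity: Q* = 238/3
Post-tax equilibrium quantity: Q_tax = 76
Reduction in quantity: Q* - Q_tax = 10/3
DWL = (1/2) * tax * (Q* - Q_tax)
DWL = (1/2) * 5 * 10/3 = 25/3

25/3


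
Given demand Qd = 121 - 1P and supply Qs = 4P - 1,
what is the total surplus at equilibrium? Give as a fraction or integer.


Find equilibrium: 121 - 1P = 4P - 1
121 + 1 = 5P
P* = 122/5 = 122/5
Q* = 4*122/5 - 1 = 483/5
Inverse demand: P = 121 - Q/1, so P_max = 121
Inverse supply: P = 1/4 + Q/4, so P_min = 1/4
CS = (1/2) * 483/5 * (121 - 122/5) = 233289/50
PS = (1/2) * 483/5 * (122/5 - 1/4) = 233289/200
TS = CS + PS = 233289/50 + 233289/200 = 233289/40

233289/40


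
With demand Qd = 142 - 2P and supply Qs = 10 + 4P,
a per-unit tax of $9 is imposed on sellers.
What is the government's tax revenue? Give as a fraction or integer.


With tax on sellers, new supply: Qs' = 10 + 4(P - 9)
= 4P - 26
New equilibrium quantity:
Q_new = 86
Tax revenue = tax * Q_new = 9 * 86 = 774

774


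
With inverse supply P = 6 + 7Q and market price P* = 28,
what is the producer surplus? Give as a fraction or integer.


Minimum supply price (at Q=0): P_min = 6
Quantity supplied at P* = 28:
Q* = (28 - 6)/7 = 22/7
PS = (1/2) * Q* * (P* - P_min)
PS = (1/2) * 22/7 * (28 - 6)
PS = (1/2) * 22/7 * 22 = 242/7

242/7


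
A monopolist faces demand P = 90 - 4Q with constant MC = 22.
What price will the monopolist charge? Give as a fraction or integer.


MR = 90 - 8Q
Set MR = MC: 90 - 8Q = 22
Q* = 17/2
Substitute into demand:
P* = 90 - 4*17/2 = 56

56


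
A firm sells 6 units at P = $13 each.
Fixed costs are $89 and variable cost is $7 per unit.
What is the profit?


Total Revenue = P * Q = 13 * 6 = $78
Total Cost = FC + VC*Q = 89 + 7*6 = $131
Profit = TR - TC = 78 - 131 = $-53

$-53


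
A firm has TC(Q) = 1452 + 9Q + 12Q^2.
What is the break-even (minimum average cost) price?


AC(Q) = 1452/Q + 9 + 12Q
To minimize: dAC/dQ = -1452/Q^2 + 12 = 0
Q^2 = 1452/12 = 121
Q* = 11
Min AC = 1452/11 + 9 + 12*11
Min AC = 132 + 9 + 132 = 273

273


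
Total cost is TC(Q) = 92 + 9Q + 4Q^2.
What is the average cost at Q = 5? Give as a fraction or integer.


TC(5) = 92 + 9*5 + 4*5^2
TC(5) = 92 + 45 + 100 = 237
AC = TC/Q = 237/5 = 237/5

237/5


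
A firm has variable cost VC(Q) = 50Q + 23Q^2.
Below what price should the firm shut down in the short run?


AVC(Q) = VC(Q)/Q = 50 + 23Q
AVC is increasing in Q, so minimum AVC is at Q -> 0+.
Min AVC = 50
The firm should shut down if P < 50.

50


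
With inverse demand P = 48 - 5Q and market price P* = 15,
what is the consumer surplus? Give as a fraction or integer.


Maximum willingness to pay (at Q=0): P_max = 48
Quantity demanded at P* = 15:
Q* = (48 - 15)/5 = 33/5
CS = (1/2) * Q* * (P_max - P*)
CS = (1/2) * 33/5 * (48 - 15)
CS = (1/2) * 33/5 * 33 = 1089/10

1089/10


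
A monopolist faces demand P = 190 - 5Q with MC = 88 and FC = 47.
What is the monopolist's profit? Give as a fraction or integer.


MR = MC: 190 - 10Q = 88
Q* = 51/5
P* = 190 - 5*51/5 = 139
Profit = (P* - MC)*Q* - FC
= (139 - 88)*51/5 - 47
= 51*51/5 - 47
= 2601/5 - 47 = 2366/5

2366/5


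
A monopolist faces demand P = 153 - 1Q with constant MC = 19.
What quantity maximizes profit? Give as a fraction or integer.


TR = P*Q = (153 - 1Q)Q = 153Q - 1Q^2
MR = dTR/dQ = 153 - 2Q
Set MR = MC:
153 - 2Q = 19
134 = 2Q
Q* = 134/2 = 67

67


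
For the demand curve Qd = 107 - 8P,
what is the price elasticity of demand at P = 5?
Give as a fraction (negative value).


dQ/dP = -8
At P = 5: Q = 107 - 8*5 = 67
E = (dQ/dP)(P/Q) = (-8)(5/67) = -40/67

-40/67


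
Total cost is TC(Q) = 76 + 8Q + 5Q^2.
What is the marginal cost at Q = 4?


MC = dTC/dQ = 8 + 2*5*Q
At Q = 4:
MC = 8 + 10*4
MC = 8 + 40 = 48

48


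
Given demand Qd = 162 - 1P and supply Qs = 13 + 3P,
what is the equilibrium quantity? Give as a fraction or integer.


First find equilibrium price:
162 - 1P = 13 + 3P
P* = 149/4 = 149/4
Then substitute into demand:
Q* = 162 - 1 * 149/4 = 499/4

499/4


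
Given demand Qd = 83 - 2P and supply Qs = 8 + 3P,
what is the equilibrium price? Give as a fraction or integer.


At equilibrium, Qd = Qs.
83 - 2P = 8 + 3P
83 - 8 = 2P + 3P
75 = 5P
P* = 75/5 = 15

15


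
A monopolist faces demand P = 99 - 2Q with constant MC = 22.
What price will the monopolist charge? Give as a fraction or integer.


MR = 99 - 4Q
Set MR = MC: 99 - 4Q = 22
Q* = 77/4
Substitute into demand:
P* = 99 - 2*77/4 = 121/2

121/2


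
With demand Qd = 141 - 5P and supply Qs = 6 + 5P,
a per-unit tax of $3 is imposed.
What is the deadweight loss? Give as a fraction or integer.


Pre-tax equilibrium quantity: Q* = 147/2
Post-tax equilibrium quantity: Q_tax = 66
Reduction in quantity: Q* - Q_tax = 15/2
DWL = (1/2) * tax * (Q* - Q_tax)
DWL = (1/2) * 3 * 15/2 = 45/4

45/4


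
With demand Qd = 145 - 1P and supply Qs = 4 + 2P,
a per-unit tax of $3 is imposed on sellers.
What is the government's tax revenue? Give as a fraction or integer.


With tax on sellers, new supply: Qs' = 4 + 2(P - 3)
= 2P - 2
New equilibrium quantity:
Q_new = 96
Tax revenue = tax * Q_new = 3 * 96 = 288

288


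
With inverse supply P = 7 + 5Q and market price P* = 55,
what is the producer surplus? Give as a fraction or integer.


Minimum supply price (at Q=0): P_min = 7
Quantity supplied at P* = 55:
Q* = (55 - 7)/5 = 48/5
PS = (1/2) * Q* * (P* - P_min)
PS = (1/2) * 48/5 * (55 - 7)
PS = (1/2) * 48/5 * 48 = 1152/5

1152/5


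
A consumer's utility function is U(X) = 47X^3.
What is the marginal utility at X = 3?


MU = dU/dX = 47*3*X^(3-1)
MU = 141*X^2
At X = 3:
MU = 141 * 3^2
MU = 141 * 9 = 1269

1269


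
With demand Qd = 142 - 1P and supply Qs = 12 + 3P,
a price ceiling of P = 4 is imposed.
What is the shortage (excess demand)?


At P = 4:
Qd = 142 - 1*4 = 138
Qs = 12 + 3*4 = 24
Shortage = Qd - Qs = 138 - 24 = 114

114


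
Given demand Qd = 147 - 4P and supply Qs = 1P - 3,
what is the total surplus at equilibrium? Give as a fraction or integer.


Find equilibrium: 147 - 4P = 1P - 3
147 + 3 = 5P
P* = 150/5 = 30
Q* = 1*30 - 3 = 27
Inverse demand: P = 147/4 - Q/4, so P_max = 147/4
Inverse supply: P = 3 + Q/1, so P_min = 3
CS = (1/2) * 27 * (147/4 - 30) = 729/8
PS = (1/2) * 27 * (30 - 3) = 729/2
TS = CS + PS = 729/8 + 729/2 = 3645/8

3645/8


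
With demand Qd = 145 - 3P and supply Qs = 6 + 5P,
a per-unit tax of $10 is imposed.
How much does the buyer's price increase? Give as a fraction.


With a per-unit tax, the buyer's price increase depends on relative slopes.
Supply slope: d = 5, Demand slope: b = 3
Buyer's price increase = d * tax / (b + d)
= 5 * 10 / (3 + 5)
= 50 / 8 = 25/4

25/4


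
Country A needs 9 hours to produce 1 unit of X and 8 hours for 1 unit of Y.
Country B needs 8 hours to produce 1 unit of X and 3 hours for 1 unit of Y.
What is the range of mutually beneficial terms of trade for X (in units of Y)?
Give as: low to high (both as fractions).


Opportunity cost of X for Country A = hours_X / hours_Y = 9/8 = 9/8 units of Y
Opportunity cost of X for Country B = hours_X / hours_Y = 8/3 = 8/3 units of Y
Terms of trade must be between the two opportunity costs.
Range: 9/8 to 8/3

9/8 to 8/3


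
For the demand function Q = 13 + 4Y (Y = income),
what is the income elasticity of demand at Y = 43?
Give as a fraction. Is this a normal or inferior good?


dQ/dY = 4
At Y = 43: Q = 13 + 4*43 = 185
Ey = (dQ/dY)(Y/Q) = 4 * 43 / 185 = 172/185
Since Ey > 0, this is a normal good.

172/185 (normal good)


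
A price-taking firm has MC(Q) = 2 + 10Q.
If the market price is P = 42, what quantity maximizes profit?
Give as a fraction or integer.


In perfect competition, profit is maximized where P = MC.
42 = 2 + 10Q
40 = 10Q
Q* = 40/10 = 4

4


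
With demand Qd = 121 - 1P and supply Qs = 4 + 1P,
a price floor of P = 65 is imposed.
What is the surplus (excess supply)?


At P = 65:
Qd = 121 - 1*65 = 56
Qs = 4 + 1*65 = 69
Surplus = Qs - Qd = 69 - 56 = 13

13


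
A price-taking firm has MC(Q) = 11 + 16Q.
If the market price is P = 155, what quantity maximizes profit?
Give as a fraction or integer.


In perfect competition, profit is maximized where P = MC.
155 = 11 + 16Q
144 = 16Q
Q* = 144/16 = 9

9


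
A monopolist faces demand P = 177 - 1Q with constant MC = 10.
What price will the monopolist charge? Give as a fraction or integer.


MR = 177 - 2Q
Set MR = MC: 177 - 2Q = 10
Q* = 167/2
Substitute into demand:
P* = 177 - 1*167/2 = 187/2

187/2


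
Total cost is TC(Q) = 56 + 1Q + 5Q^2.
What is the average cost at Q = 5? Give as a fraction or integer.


TC(5) = 56 + 1*5 + 5*5^2
TC(5) = 56 + 5 + 125 = 186
AC = TC/Q = 186/5 = 186/5

186/5


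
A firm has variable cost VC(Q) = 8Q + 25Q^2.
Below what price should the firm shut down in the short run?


AVC(Q) = VC(Q)/Q = 8 + 25Q
AVC is increasing in Q, so minimum AVC is at Q -> 0+.
Min AVC = 8
The firm should shut down if P < 8.

8


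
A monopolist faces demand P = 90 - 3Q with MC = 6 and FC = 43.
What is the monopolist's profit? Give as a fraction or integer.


MR = MC: 90 - 6Q = 6
Q* = 14
P* = 90 - 3*14 = 48
Profit = (P* - MC)*Q* - FC
= (48 - 6)*14 - 43
= 42*14 - 43
= 588 - 43 = 545

545


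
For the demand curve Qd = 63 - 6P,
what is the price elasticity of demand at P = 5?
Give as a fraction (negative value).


dQ/dP = -6
At P = 5: Q = 63 - 6*5 = 33
E = (dQ/dP)(P/Q) = (-6)(5/33) = -10/11

-10/11


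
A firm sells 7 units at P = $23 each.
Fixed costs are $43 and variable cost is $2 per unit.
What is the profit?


Total Revenue = P * Q = 23 * 7 = $161
Total Cost = FC + VC*Q = 43 + 2*7 = $57
Profit = TR - TC = 161 - 57 = $104

$104


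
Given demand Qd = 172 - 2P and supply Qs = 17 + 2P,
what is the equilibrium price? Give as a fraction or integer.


At equilibrium, Qd = Qs.
172 - 2P = 17 + 2P
172 - 17 = 2P + 2P
155 = 4P
P* = 155/4 = 155/4

155/4


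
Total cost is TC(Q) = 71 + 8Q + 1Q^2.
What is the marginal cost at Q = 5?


MC = dTC/dQ = 8 + 2*1*Q
At Q = 5:
MC = 8 + 2*5
MC = 8 + 10 = 18

18


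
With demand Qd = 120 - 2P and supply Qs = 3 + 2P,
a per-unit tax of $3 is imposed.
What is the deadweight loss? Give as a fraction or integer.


Pre-tax equilibrium quantity: Q* = 123/2
Post-tax equilibrium quantity: Q_tax = 117/2
Reduction in quantity: Q* - Q_tax = 3
DWL = (1/2) * tax * (Q* - Q_tax)
DWL = (1/2) * 3 * 3 = 9/2

9/2


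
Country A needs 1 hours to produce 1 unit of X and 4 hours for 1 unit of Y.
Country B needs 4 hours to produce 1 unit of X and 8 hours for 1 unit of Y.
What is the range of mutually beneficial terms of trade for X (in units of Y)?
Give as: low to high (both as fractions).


Opportunity cost of X for Country A = hours_X / hours_Y = 1/4 = 1/4 units of Y
Opportunity cost of X for Country B = hours_X / hours_Y = 4/8 = 1/2 units of Y
Terms of trade must be between the two opportunity costs.
Range: 1/4 to 1/2

1/4 to 1/2


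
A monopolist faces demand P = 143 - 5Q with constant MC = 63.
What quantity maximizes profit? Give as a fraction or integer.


TR = P*Q = (143 - 5Q)Q = 143Q - 5Q^2
MR = dTR/dQ = 143 - 10Q
Set MR = MC:
143 - 10Q = 63
80 = 10Q
Q* = 80/10 = 8

8


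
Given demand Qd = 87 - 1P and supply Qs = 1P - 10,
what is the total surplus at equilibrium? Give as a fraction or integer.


Find equilibrium: 87 - 1P = 1P - 10
87 + 10 = 2P
P* = 97/2 = 97/2
Q* = 1*97/2 - 10 = 77/2
Inverse demand: P = 87 - Q/1, so P_max = 87
Inverse supply: P = 10 + Q/1, so P_min = 10
CS = (1/2) * 77/2 * (87 - 97/2) = 5929/8
PS = (1/2) * 77/2 * (97/2 - 10) = 5929/8
TS = CS + PS = 5929/8 + 5929/8 = 5929/4

5929/4


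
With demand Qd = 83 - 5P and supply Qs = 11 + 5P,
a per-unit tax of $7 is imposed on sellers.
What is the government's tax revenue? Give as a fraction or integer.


With tax on sellers, new supply: Qs' = 11 + 5(P - 7)
= 5P - 24
New equilibrium quantity:
Q_new = 59/2
Tax revenue = tax * Q_new = 7 * 59/2 = 413/2

413/2


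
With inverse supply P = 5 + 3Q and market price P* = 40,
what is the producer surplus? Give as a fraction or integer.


Minimum supply price (at Q=0): P_min = 5
Quantity supplied at P* = 40:
Q* = (40 - 5)/3 = 35/3
PS = (1/2) * Q* * (P* - P_min)
PS = (1/2) * 35/3 * (40 - 5)
PS = (1/2) * 35/3 * 35 = 1225/6

1225/6


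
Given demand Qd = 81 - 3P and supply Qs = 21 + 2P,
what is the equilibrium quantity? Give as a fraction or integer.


First find equilibrium price:
81 - 3P = 21 + 2P
P* = 60/5 = 12
Then substitute into demand:
Q* = 81 - 3 * 12 = 45

45


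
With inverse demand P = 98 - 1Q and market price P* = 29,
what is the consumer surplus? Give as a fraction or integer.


Maximum willingness to pay (at Q=0): P_max = 98
Quantity demanded at P* = 29:
Q* = (98 - 29)/1 = 69
CS = (1/2) * Q* * (P_max - P*)
CS = (1/2) * 69 * (98 - 29)
CS = (1/2) * 69 * 69 = 4761/2

4761/2


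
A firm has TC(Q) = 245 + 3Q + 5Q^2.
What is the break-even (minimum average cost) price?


AC(Q) = 245/Q + 3 + 5Q
To minimize: dAC/dQ = -245/Q^2 + 5 = 0
Q^2 = 245/5 = 49
Q* = 7
Min AC = 245/7 + 3 + 5*7
Min AC = 35 + 3 + 35 = 73

73


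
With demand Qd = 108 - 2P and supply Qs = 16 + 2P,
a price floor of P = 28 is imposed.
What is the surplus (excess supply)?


At P = 28:
Qd = 108 - 2*28 = 52
Qs = 16 + 2*28 = 72
Surplus = Qs - Qd = 72 - 52 = 20

20


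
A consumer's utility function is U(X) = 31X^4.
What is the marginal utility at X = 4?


MU = dU/dX = 31*4*X^(4-1)
MU = 124*X^3
At X = 4:
MU = 124 * 4^3
MU = 124 * 64 = 7936

7936


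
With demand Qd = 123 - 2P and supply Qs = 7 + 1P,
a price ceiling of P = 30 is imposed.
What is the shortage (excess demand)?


At P = 30:
Qd = 123 - 2*30 = 63
Qs = 7 + 1*30 = 37
Shortage = Qd - Qs = 63 - 37 = 26

26


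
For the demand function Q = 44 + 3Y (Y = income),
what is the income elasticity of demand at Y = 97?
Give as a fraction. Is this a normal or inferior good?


dQ/dY = 3
At Y = 97: Q = 44 + 3*97 = 335
Ey = (dQ/dY)(Y/Q) = 3 * 97 / 335 = 291/335
Since Ey > 0, this is a normal good.

291/335 (normal good)


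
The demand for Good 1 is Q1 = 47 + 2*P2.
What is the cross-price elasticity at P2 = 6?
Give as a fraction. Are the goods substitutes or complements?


dQ1/dP2 = 2
At P2 = 6: Q1 = 47 + 2*6 = 59
Exy = (dQ1/dP2)(P2/Q1) = 2 * 6 / 59 = 12/59
Since Exy > 0, the goods are substitutes.

12/59 (substitutes)


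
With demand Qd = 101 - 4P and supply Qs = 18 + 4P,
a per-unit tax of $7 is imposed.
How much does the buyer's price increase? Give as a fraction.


With a per-unit tax, the buyer's price increase depends on relative slopes.
Supply slope: d = 4, Demand slope: b = 4
Buyer's price increase = d * tax / (b + d)
= 4 * 7 / (4 + 4)
= 28 / 8 = 7/2

7/2


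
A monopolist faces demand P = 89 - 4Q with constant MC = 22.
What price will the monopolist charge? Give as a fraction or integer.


MR = 89 - 8Q
Set MR = MC: 89 - 8Q = 22
Q* = 67/8
Substitute into demand:
P* = 89 - 4*67/8 = 111/2

111/2


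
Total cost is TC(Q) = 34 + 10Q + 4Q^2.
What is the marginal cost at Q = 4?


MC = dTC/dQ = 10 + 2*4*Q
At Q = 4:
MC = 10 + 8*4
MC = 10 + 32 = 42

42


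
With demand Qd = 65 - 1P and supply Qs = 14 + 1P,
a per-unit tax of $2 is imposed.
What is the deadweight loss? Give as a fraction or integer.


Pre-tax equilibrium quantity: Q* = 79/2
Post-tax equilibrium quantity: Q_tax = 77/2
Reduction in quantity: Q* - Q_tax = 1
DWL = (1/2) * tax * (Q* - Q_tax)
DWL = (1/2) * 2 * 1 = 1

1


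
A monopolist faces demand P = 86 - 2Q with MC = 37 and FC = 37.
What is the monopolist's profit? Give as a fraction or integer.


MR = MC: 86 - 4Q = 37
Q* = 49/4
P* = 86 - 2*49/4 = 123/2
Profit = (P* - MC)*Q* - FC
= (123/2 - 37)*49/4 - 37
= 49/2*49/4 - 37
= 2401/8 - 37 = 2105/8

2105/8


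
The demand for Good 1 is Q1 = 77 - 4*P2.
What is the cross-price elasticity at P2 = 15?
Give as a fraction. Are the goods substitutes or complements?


dQ1/dP2 = -4
At P2 = 15: Q1 = 77 - 4*15 = 17
Exy = (dQ1/dP2)(P2/Q1) = -4 * 15 / 17 = -60/17
Since Exy < 0, the goods are complements.

-60/17 (complements)


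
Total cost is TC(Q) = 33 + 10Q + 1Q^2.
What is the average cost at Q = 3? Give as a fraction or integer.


TC(3) = 33 + 10*3 + 1*3^2
TC(3) = 33 + 30 + 9 = 72
AC = TC/Q = 72/3 = 24

24


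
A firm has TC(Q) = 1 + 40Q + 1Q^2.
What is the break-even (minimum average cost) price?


AC(Q) = 1/Q + 40 + 1Q
To minimize: dAC/dQ = -1/Q^2 + 1 = 0
Q^2 = 1/1 = 1
Q* = 1
Min AC = 1/1 + 40 + 1*1
Min AC = 1 + 40 + 1 = 42

42


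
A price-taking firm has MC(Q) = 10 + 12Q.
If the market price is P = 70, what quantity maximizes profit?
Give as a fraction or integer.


In perfect competition, profit is maximized where P = MC.
70 = 10 + 12Q
60 = 12Q
Q* = 60/12 = 5

5


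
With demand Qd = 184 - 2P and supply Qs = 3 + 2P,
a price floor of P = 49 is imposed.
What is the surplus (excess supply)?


At P = 49:
Qd = 184 - 2*49 = 86
Qs = 3 + 2*49 = 101
Surplus = Qs - Qd = 101 - 86 = 15

15


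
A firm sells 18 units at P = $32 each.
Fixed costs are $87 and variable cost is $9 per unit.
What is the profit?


Total Revenue = P * Q = 32 * 18 = $576
Total Cost = FC + VC*Q = 87 + 9*18 = $249
Profit = TR - TC = 576 - 249 = $327

$327


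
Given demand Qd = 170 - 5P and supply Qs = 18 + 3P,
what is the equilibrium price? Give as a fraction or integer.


At equilibrium, Qd = Qs.
170 - 5P = 18 + 3P
170 - 18 = 5P + 3P
152 = 8P
P* = 152/8 = 19

19


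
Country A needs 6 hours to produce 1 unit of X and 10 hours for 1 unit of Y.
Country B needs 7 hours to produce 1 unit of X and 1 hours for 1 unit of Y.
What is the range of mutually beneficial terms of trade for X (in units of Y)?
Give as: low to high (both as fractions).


Opportunity cost of X for Country A = hours_X / hours_Y = 6/10 = 3/5 units of Y
Opportunity cost of X for Country B = hours_X / hours_Y = 7/1 = 7 units of Y
Terms of trade must be between the two opportunity costs.
Range: 3/5 to 7

3/5 to 7


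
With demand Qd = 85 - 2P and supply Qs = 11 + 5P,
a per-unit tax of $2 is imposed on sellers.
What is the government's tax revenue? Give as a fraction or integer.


With tax on sellers, new supply: Qs' = 11 + 5(P - 2)
= 1 + 5P
New equilibrium quantity:
Q_new = 61
Tax revenue = tax * Q_new = 2 * 61 = 122

122


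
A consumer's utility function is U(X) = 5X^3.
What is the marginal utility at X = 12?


MU = dU/dX = 5*3*X^(3-1)
MU = 15*X^2
At X = 12:
MU = 15 * 12^2
MU = 15 * 144 = 2160

2160


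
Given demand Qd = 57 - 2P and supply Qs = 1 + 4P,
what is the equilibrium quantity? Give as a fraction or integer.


First find equilibrium price:
57 - 2P = 1 + 4P
P* = 56/6 = 28/3
Then substitute into demand:
Q* = 57 - 2 * 28/3 = 115/3

115/3


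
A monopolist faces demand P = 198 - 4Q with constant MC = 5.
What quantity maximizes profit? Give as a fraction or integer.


TR = P*Q = (198 - 4Q)Q = 198Q - 4Q^2
MR = dTR/dQ = 198 - 8Q
Set MR = MC:
198 - 8Q = 5
193 = 8Q
Q* = 193/8 = 193/8

193/8


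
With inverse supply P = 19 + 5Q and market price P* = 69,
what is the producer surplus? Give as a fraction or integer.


Minimum supply price (at Q=0): P_min = 19
Quantity supplied at P* = 69:
Q* = (69 - 19)/5 = 10
PS = (1/2) * Q* * (P* - P_min)
PS = (1/2) * 10 * (69 - 19)
PS = (1/2) * 10 * 50 = 250

250


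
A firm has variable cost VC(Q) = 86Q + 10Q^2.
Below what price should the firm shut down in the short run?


AVC(Q) = VC(Q)/Q = 86 + 10Q
AVC is increasing in Q, so minimum AVC is at Q -> 0+.
Min AVC = 86
The firm should shut down if P < 86.

86


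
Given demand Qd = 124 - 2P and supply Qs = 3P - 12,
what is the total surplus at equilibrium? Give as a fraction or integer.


Find equilibrium: 124 - 2P = 3P - 12
124 + 12 = 5P
P* = 136/5 = 136/5
Q* = 3*136/5 - 12 = 348/5
Inverse demand: P = 62 - Q/2, so P_max = 62
Inverse supply: P = 4 + Q/3, so P_min = 4
CS = (1/2) * 348/5 * (62 - 136/5) = 30276/25
PS = (1/2) * 348/5 * (136/5 - 4) = 20184/25
TS = CS + PS = 30276/25 + 20184/25 = 10092/5

10092/5


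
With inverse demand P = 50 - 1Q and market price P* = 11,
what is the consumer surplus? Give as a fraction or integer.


Maximum willingness to pay (at Q=0): P_max = 50
Quantity demanded at P* = 11:
Q* = (50 - 11)/1 = 39
CS = (1/2) * Q* * (P_max - P*)
CS = (1/2) * 39 * (50 - 11)
CS = (1/2) * 39 * 39 = 1521/2

1521/2


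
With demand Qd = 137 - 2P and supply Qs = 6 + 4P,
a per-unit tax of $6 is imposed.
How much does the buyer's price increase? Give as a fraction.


With a per-unit tax, the buyer's price increase depends on relative slopes.
Supply slope: d = 4, Demand slope: b = 2
Buyer's price increase = d * tax / (b + d)
= 4 * 6 / (2 + 4)
= 24 / 6 = 4

4


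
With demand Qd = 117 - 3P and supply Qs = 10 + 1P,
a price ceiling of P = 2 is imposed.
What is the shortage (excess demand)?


At P = 2:
Qd = 117 - 3*2 = 111
Qs = 10 + 1*2 = 12
Shortage = Qd - Qs = 111 - 12 = 99

99


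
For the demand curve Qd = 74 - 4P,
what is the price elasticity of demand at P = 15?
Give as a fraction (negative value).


dQ/dP = -4
At P = 15: Q = 74 - 4*15 = 14
E = (dQ/dP)(P/Q) = (-4)(15/14) = -30/7

-30/7


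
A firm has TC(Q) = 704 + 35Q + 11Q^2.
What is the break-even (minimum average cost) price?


AC(Q) = 704/Q + 35 + 11Q
To minimize: dAC/dQ = -704/Q^2 + 11 = 0
Q^2 = 704/11 = 64
Q* = 8
Min AC = 704/8 + 35 + 11*8
Min AC = 88 + 35 + 88 = 211

211


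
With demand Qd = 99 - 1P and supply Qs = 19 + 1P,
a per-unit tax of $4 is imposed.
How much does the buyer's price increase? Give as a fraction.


With a per-unit tax, the buyer's price increase depends on relative slopes.
Supply slope: d = 1, Demand slope: b = 1
Buyer's price increase = d * tax / (b + d)
= 1 * 4 / (1 + 1)
= 4 / 2 = 2

2


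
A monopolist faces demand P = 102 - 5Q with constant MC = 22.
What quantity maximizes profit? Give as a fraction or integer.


TR = P*Q = (102 - 5Q)Q = 102Q - 5Q^2
MR = dTR/dQ = 102 - 10Q
Set MR = MC:
102 - 10Q = 22
80 = 10Q
Q* = 80/10 = 8

8


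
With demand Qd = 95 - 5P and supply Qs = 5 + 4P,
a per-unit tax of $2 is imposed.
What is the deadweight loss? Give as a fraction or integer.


Pre-tax equilibrium quantity: Q* = 45
Post-tax equilibrium quantity: Q_tax = 365/9
Reduction in quantity: Q* - Q_tax = 40/9
DWL = (1/2) * tax * (Q* - Q_tax)
DWL = (1/2) * 2 * 40/9 = 40/9

40/9


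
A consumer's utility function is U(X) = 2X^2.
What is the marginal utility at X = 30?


MU = dU/dX = 2*2*X^(2-1)
MU = 4*X^1
At X = 30:
MU = 4 * 30^1
MU = 4 * 30 = 120

120


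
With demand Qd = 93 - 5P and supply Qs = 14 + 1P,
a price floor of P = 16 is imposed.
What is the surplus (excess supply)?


At P = 16:
Qd = 93 - 5*16 = 13
Qs = 14 + 1*16 = 30
Surplus = Qs - Qd = 30 - 13 = 17

17


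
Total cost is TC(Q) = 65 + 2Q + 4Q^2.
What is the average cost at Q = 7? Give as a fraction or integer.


TC(7) = 65 + 2*7 + 4*7^2
TC(7) = 65 + 14 + 196 = 275
AC = TC/Q = 275/7 = 275/7

275/7


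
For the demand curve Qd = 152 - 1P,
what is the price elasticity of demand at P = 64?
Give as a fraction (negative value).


dQ/dP = -1
At P = 64: Q = 152 - 1*64 = 88
E = (dQ/dP)(P/Q) = (-1)(64/88) = -8/11

-8/11


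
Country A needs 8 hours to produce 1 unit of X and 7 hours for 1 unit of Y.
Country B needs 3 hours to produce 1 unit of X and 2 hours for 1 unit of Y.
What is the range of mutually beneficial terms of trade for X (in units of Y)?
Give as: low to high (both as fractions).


Opportunity cost of X for Country A = hours_X / hours_Y = 8/7 = 8/7 units of Y
Opportunity cost of X for Country B = hours_X / hours_Y = 3/2 = 3/2 units of Y
Terms of trade must be between the two opportunity costs.
Range: 8/7 to 3/2

8/7 to 3/2


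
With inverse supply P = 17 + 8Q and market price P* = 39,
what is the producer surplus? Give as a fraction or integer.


Minimum supply price (at Q=0): P_min = 17
Quantity supplied at P* = 39:
Q* = (39 - 17)/8 = 11/4
PS = (1/2) * Q* * (P* - P_min)
PS = (1/2) * 11/4 * (39 - 17)
PS = (1/2) * 11/4 * 22 = 121/4

121/4


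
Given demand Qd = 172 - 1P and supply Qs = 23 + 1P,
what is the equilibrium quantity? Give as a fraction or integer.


First find equilibrium price:
172 - 1P = 23 + 1P
P* = 149/2 = 149/2
Then substitute into demand:
Q* = 172 - 1 * 149/2 = 195/2

195/2


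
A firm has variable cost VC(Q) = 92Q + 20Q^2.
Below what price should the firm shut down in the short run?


AVC(Q) = VC(Q)/Q = 92 + 20Q
AVC is increasing in Q, so minimum AVC is at Q -> 0+.
Min AVC = 92
The firm should shut down if P < 92.

92


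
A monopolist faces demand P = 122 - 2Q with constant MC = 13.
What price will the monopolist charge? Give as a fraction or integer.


MR = 122 - 4Q
Set MR = MC: 122 - 4Q = 13
Q* = 109/4
Substitute into demand:
P* = 122 - 2*109/4 = 135/2

135/2


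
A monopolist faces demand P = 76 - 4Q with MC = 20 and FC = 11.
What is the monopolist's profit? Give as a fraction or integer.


MR = MC: 76 - 8Q = 20
Q* = 7
P* = 76 - 4*7 = 48
Profit = (P* - MC)*Q* - FC
= (48 - 20)*7 - 11
= 28*7 - 11
= 196 - 11 = 185

185


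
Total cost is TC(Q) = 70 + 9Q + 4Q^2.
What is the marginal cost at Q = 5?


MC = dTC/dQ = 9 + 2*4*Q
At Q = 5:
MC = 9 + 8*5
MC = 9 + 40 = 49

49


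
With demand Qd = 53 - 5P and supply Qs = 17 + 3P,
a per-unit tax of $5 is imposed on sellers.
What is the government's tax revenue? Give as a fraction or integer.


With tax on sellers, new supply: Qs' = 17 + 3(P - 5)
= 2 + 3P
New equilibrium quantity:
Q_new = 169/8
Tax revenue = tax * Q_new = 5 * 169/8 = 845/8

845/8
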